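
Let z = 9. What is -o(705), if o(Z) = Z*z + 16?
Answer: -6361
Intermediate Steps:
o(Z) = 16 + 9*Z (o(Z) = Z*9 + 16 = 9*Z + 16 = 16 + 9*Z)
-o(705) = -(16 + 9*705) = -(16 + 6345) = -1*6361 = -6361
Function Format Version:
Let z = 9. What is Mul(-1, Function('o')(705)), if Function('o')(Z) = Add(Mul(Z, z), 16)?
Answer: -6361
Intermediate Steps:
Function('o')(Z) = Add(16, Mul(9, Z)) (Function('o')(Z) = Add(Mul(Z, 9), 16) = Add(Mul(9, Z), 16) = Add(16, Mul(9, Z)))
Mul(-1, Function('o')(705)) = Mul(-1, Add(16, Mul(9, 705))) = Mul(-1, Add(16, 6345)) = Mul(-1, 6361) = -6361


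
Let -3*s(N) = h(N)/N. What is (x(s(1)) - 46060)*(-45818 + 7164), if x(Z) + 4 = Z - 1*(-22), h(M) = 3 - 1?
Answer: 5339199712/3 ≈ 1.7797e+9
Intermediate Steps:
h(M) = 2
s(N) = -2/(3*N)
x(Z) = 18 + Z (x(Z) = -4 + (Z - 1*(-22)) = -4 + (Z + 22) = -4 + (22 + Z) = 18 + Z)
(x(s(1)) - 46060)*(-45818 + 7164) = ((18 - ⅔/1) - 46060)*(-45818 + 7164) = ((18 - ⅔*1) - 46060)*(-38654) = ((18 - ⅔) - 46060)*(-38654) = (52/3 - 46060)*(-38654) = -138128/3*(-38654) = 5339199712/3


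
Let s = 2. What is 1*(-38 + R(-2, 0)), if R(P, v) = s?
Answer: -36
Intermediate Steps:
R(P, v) = 2
1*(-38 + R(-2, 0)) = 1*(-38 + 2) = 1*(-36) = -36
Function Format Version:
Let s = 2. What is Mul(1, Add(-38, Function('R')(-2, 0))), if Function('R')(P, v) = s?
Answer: -36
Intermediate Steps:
Function('R')(P, v) = 2
Mul(1, Add(-38, Function('R')(-2, 0))) = Mul(1, Add(-38, 2)) = Mul(1, -36) = -36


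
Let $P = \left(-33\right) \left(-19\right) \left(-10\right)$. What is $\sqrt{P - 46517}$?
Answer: $i \sqrt{52787} \approx 229.75 i$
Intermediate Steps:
$P = -6270$ ($P = 627 \left(-10\right) = -6270$)
$\sqrt{P - 46517} = \sqrt{-6270 - 46517} = \sqrt{-52787} = i \sqrt{52787}$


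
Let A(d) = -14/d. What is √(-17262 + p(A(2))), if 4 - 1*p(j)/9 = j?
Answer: 3*I*√1907 ≈ 131.01*I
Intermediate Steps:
p(j) = 36 - 9*j
√(-17262 + p(A(2))) = √(-17262 + (36 - (-126)/2)) = √(-17262 + (36 - 9*(-7))) = √(-17262 + (36 + 63)) = √(-17262 + 99) = √(-17163) = 3*I*√1907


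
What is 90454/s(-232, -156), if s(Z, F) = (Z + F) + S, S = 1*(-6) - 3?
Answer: -90454/397 ≈ -227.84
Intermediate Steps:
S = -9 (S = -6 - 3 = -9)
s(Z, F) = -9 + F + Z (s(Z, F) = (Z + F) - 9 = (F + Z) - 9 = -9 + F + Z)
90454/s(-232, -156) = 90454/(-9 - 156 - 232) = 90454/(-397) = 90454*(-1/397) = -90454/397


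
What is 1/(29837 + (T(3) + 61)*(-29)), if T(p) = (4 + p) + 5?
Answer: 1/27720 ≈ 3.6075e-5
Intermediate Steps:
T(p) = 9 + p
1/(29837 + (T(3) + 61)*(-29)) = 1/(29837 + ((9 + 3) + 61)*(-29)) = 1/(29837 + (12 + 61)*(-29)) = 1/(29837 + 73*(-29)) = 1/(29837 - 2117) = 1/27720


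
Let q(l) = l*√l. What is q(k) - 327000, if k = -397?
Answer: -327000 - 397*I*√397 ≈ -3.27e+5 - 7910.2*I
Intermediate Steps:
q(l) = l^(3/2)
q(k) - 327000 = (-397)^(3/2) - 327000 = -397*I*√397 - 327000 = -327000 - 397*I*√397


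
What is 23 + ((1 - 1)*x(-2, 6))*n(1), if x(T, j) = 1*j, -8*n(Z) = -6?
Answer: 23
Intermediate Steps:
n(Z) = ¾ (n(Z) = -⅛*(-6) = ¾)
x(T, j) = j
23 + ((1 - 1)*x(-2, 6))*n(1) = 23 + ((1 - 1)*6)*(¾) = 23 + (0*6)*(¾) = 23 + 0*(¾) = 23 + 0 = 23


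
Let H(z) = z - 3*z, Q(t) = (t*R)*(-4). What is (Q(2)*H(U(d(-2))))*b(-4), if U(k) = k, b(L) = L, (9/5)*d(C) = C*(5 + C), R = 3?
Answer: 640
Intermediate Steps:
d(C) = 5*C*(5 + C)/9 (d(C) = 5*(C*(5 + C))/9 = 5*C*(5 + C)/9)
Q(t) = -12*t (Q(t) = (t*3)*(-4) = (3*t)*(-4) = -12*t)
H(z) = -2*z
(Q(2)*H(U(d(-2))))*b(-4) = ((-12*2)*(-10*(-2)*(5 - 2)/9))*(-4) = -(-48)*(5/9)*(-2)*3*(-4) = -(-48)*(-10)/3*(-4) = -24*20/3*(-4) = -160*(-4) = 640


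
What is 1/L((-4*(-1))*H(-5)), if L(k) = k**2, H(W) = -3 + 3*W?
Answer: 1/5184 ≈ 0.00019290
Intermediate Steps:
1/L((-4*(-1))*H(-5)) = 1/(((-4*(-1))*(-3 + 3*(-5)))**2) = 1/((4*(-3 - 15))**2) = 1/((4*(-18))**2) = 1/((-72)**2) = 1/5184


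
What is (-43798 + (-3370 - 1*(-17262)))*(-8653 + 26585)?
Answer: -536274392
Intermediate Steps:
(-43798 + (-3370 - 1*(-17262)))*(-8653 + 26585) = (-43798 + (-3370 + 17262))*17932 = (-43798 + 13892)*17932 = -29906*17932 = -536274392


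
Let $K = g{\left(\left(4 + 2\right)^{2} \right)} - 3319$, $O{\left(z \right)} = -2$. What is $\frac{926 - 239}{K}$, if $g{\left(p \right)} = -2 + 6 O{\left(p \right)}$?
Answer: $- \frac{229}{1111} \approx -0.20612$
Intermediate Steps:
$g{\left(p \right)} = -14$ ($g{\left(p \right)} = -2 + 6 \left(-2\right) = -2 - 12 = -14$)
$K = -3333$ ($K = -14 - 3319 = -3333$)
$\frac{926 - 239}{K} = \frac{926 - 239}{-3333} = 687 \left(- \frac{1}{3333}\right) = - \frac{229}{1111}$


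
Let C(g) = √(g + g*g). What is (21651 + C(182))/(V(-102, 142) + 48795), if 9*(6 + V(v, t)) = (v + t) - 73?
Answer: 9279/20908 + 3*√33306/146356 ≈ 0.44754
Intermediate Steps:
C(g) = √(g + g²)
V(v, t) = -127/9 + t/9 + v/9 (V(v, t) = -6 + ((v + t) - 73)/9 = -6 + ((t + v) - 73)/9 = -6 + (-73 + t + v)/9 = -6 + (-73/9 + t/9 + v/9) = -127/9 + t/9 + v/9)
(21651 + C(182))/(V(-102, 142) + 48795) = (21651 + √(182*(1 + 182)))/((-127/9 + (⅑)*142 + (⅑)*(-102)) + 48795) = (21651 + √(182*183))/((-127/9 + 142/9 - 34/3) + 48795) = (21651 + √33306)/(-29/3 + 48795) = (21651 + √33306)/(146356/3) = (21651 + √33306)*(3/146356) = 9279/20908 + 3*√33306/146356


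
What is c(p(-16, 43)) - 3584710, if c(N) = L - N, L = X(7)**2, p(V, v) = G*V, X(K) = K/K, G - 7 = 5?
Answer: -3584517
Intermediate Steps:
G = 12 (G = 7 + 5 = 12)
X(K) = 1
p(V, v) = 12*V
L = 1 (L = 1**2 = 1)
c(N) = 1 - N
c(p(-16, 43)) - 3584710 = (1 - 12*(-16)) - 3584710 = (1 - 1*(-192)) - 3584710 = (1 + 192) - 3584710 = 193 - 3584710 = -3584517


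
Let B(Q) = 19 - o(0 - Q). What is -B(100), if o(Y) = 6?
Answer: -13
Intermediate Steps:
B(Q) = 13 (B(Q) = 19 - 1*6 = 19 - 6 = 13)
-B(100) = -1*13 = -13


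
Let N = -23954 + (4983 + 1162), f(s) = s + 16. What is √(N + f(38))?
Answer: I*√17755 ≈ 133.25*I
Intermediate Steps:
f(s) = 16 + s
N = -17809 (N = -23954 + 6145 = -17809)
√(N + f(38)) = √(-17809 + (16 + 38)) = √(-17809 + 54) = √(-17755) = I*√17755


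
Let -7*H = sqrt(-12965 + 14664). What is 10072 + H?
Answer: 10072 - sqrt(1699)/7 ≈ 10066.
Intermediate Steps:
H = -sqrt(1699)/7 (H = -sqrt(-12965 + 14664)/7 = -sqrt(1699)/7 ≈ -5.8884)
10072 + H = 10072 - sqrt(1699)/7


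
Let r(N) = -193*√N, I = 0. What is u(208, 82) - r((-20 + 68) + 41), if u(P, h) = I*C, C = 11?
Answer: 193*√89 ≈ 1820.8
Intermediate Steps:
u(P, h) = 0 (u(P, h) = 0*11 = 0)
u(208, 82) - r((-20 + 68) + 41) = 0 - (-193)*√((-20 + 68) + 41) = 0 - (-193)*√(48 + 41) = 0 - (-193)*√89 = 0 + 193*√89 = 193*√89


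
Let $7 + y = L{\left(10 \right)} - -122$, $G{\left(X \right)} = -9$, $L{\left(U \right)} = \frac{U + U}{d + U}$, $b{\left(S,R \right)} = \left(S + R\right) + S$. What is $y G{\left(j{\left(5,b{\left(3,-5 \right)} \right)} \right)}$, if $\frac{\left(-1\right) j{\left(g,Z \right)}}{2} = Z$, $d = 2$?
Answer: $-1050$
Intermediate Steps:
$b{\left(S,R \right)} = R + 2 S$ ($b{\left(S,R \right)} = \left(R + S\right) + S = R + 2 S$)
$j{\left(g,Z \right)} = - 2 Z$
$L{\left(U \right)} = \frac{2 U}{2 + U}$ ($L{\left(U \right)} = \frac{U + U}{2 + U} = \frac{2 U}{2 + U}$)
$y = \frac{350}{3}$ ($y = -7 + \left(2 \cdot 10 \frac{1}{2 + 10} - -122\right) = -7 + \left(2 \cdot 10 \cdot \frac{1}{12} + 122\right) = -7 + \left(\frac{5}{3} + 122\right) = -7 + \frac{371}{3} = \frac{350}{3} \approx 116.67$)
$y G{\left(j{\left(5,b{\left(3,-5 \right)} \right)} \right)} = \frac{350}{3} \left(-9\right) = -1050$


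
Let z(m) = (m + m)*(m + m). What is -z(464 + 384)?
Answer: -2876416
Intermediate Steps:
z(m) = 4*m² (z(m) = (2*m)*(2*m) = 4*m²)
-z(464 + 384) = -4*(464 + 384)² = -4*848² = -4*719104 = -1*2876416 = -2876416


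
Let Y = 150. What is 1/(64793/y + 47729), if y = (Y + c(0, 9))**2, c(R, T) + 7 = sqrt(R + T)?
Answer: 21316/1017456157 ≈ 2.0950e-5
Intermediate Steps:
c(R, T) = -7 + sqrt(R + T)
y = 21316 (y = (150 + (-7 + sqrt(0 + 9)))**2 = (150 + (-7 + sqrt(9)))**2 = (150 + (-7 + 3))**2 = (150 - 4)**2 = 146**2 = 21316)
1/(64793/y + 47729) = 1/(64793/21316 + 47729) = 1/(1017456157/21316) = 21316/1017456157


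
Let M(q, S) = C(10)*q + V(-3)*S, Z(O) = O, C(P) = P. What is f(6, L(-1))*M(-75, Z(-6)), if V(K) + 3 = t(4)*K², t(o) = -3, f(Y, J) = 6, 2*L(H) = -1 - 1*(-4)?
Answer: -3420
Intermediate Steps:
L(H) = 3/2 (L(H) = (-1 - 1*(-4))/2 = (-1 + 4)/2 = (½)*3 = 3/2)
V(K) = -3 - 3*K²
M(q, S) = -30*S + 10*q (M(q, S) = 10*q + (-3 - 3*(-3)²)*S = 10*q + (-3 - 3*9)*S = 10*q + (-3 - 27)*S = 10*q - 30*S = -30*S + 10*q)
f(6, L(-1))*M(-75, Z(-6)) = 6*(-30*(-6) + 10*(-75)) = 6*(180 - 750) = 6*(-570) = -3420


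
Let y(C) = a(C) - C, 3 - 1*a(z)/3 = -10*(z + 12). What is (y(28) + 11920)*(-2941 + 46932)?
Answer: 576326091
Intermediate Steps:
a(z) = 369 + 30*z (a(z) = 9 - (-30)*(z + 12) = 9 - (-30)*(12 + z) = 9 - 3*(-120 - 10*z) = 9 + (360 + 30*z) = 369 + 30*z)
y(C) = 369 + 29*C (y(C) = (369 + 30*C) - C = 369 + 29*C)
(y(28) + 11920)*(-2941 + 46932) = ((369 + 29*28) + 11920)*(-2941 + 46932) = ((369 + 812) + 11920)*43991 = (1181 + 11920)*43991 = 13101*43991 = 576326091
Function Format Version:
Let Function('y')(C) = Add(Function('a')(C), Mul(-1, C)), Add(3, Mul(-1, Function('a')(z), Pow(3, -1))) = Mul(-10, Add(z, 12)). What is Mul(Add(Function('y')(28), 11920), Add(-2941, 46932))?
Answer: 576326091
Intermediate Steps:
Function('a')(z) = Add(369, Mul(30, z)) (Function('a')(z) = Add(9, Mul(-3, Mul(-10, Add(z, 12)))) = Add(9, Mul(-3, Mul(-10, Add(12, z)))) = Add(9, Mul(-3, Add(-120, Mul(-10, z)))) = Add(9, Add(360, Mul(30, z))) = Add(369, Mul(30, z)))
Function('y')(C) = Add(369, Mul(29, C)) (Function('y')(C) = Add(Add(369, Mul(30, C)), Mul(-1, C)) = Add(369, Mul(29, C)))
Mul(Add(Function('y')(28), 11920), Add(-2941, 46932)) = Mul(Add(Add(369, Mul(29, 28)), 11920), Add(-2941, 46932)) = Mul(Add(Add(369, 812), 11920), 43991) = Mul(Add(1181, 11920), 43991) = Mul(13101, 43991) = 576326091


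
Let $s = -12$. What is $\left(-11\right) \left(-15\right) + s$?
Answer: $153$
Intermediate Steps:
$\left(-11\right) \left(-15\right) + s = \left(-11\right) \left(-15\right) - 12 = 165 - 12 = 153$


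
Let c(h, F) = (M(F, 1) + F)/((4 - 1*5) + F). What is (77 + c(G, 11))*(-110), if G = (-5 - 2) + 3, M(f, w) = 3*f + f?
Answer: -9075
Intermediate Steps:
M(f, w) = 4*f
G = -4 (G = -7 + 3 = -4)
c(h, F) = 5*F/(-1 + F) (c(h, F) = (4*F + F)/((4 - 1*5) + F) = (5*F)/((4 - 5) + F) = (5*F)/(-1 + F) = 5*F/(-1 + F))
(77 + c(G, 11))*(-110) = (77 + 5*11/(-1 + 11))*(-110) = (77 + 5*11/10)*(-110) = (77 + 5*11*(⅒))*(-110) = (77 + 11/2)*(-110) = (165/2)*(-110) = -9075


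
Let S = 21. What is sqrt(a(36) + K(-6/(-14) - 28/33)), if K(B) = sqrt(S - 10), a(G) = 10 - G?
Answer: sqrt(-26 + sqrt(11)) ≈ 4.7627*I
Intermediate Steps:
K(B) = sqrt(11) (K(B) = sqrt(21 - 10) = sqrt(11))
sqrt(a(36) + K(-6/(-14) - 28/33)) = sqrt((10 - 1*36) + sqrt(11)) = sqrt((10 - 36) + sqrt(11)) = sqrt(-26 + sqrt(11))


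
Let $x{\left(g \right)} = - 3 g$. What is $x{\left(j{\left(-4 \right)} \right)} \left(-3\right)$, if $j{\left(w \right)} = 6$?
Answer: $54$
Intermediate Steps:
$x{\left(j{\left(-4 \right)} \right)} \left(-3\right) = \left(-3\right) 6 \left(-3\right) = \left(-18\right) \left(-3\right) = 54$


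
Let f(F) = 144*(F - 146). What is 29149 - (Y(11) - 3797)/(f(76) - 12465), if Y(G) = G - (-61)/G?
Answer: 1445752934/49599 ≈ 29149.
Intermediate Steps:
Y(G) = G + 61/G
f(F) = -21024 + 144*F (f(F) = 144*(-146 + F) = -21024 + 144*F)
29149 - (Y(11) - 3797)/(f(76) - 12465) = 29149 - ((11 + 61/11) - 3797)/((-21024 + 144*76) - 12465) = 29149 - ((11 + 61*(1/11)) - 3797)/((-21024 + 10944) - 12465) = 29149 - ((11 + 61/11) - 3797)/(-10080 - 12465) = 29149 - (182/11 - 3797)/(-22545) = 29149 - (-41585)*(-1)/(11*22545) = 29149 - 1*8317/49599 = 29149 - 8317/49599 = 1445752934/49599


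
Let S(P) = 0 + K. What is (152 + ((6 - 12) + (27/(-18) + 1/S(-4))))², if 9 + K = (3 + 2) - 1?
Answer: 2082249/100 ≈ 20823.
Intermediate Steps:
K = -5 (K = -9 + ((3 + 2) - 1) = -9 + (5 - 1) = -9 + 4 = -5)
S(P) = -5 (S(P) = 0 - 5 = -5)
(152 + ((6 - 12) + (27/(-18) + 1/S(-4))))² = (152 + ((6 - 12) + (27/(-18) + 1/(-5))))² = (152 + (-6 + (27*(-1/18) + 1*(-⅕))))² = (152 + (-6 + (-3/2 - ⅕)))² = (152 + (-6 - 17/10))² = (152 - 77/10)² = (1443/10)² = 2082249/100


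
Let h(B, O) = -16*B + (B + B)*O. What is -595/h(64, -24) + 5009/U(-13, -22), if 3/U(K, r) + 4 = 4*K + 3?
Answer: -1087392007/12288 ≈ -88492.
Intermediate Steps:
U(K, r) = 3/(-1 + 4*K) (U(K, r) = 3/(-4 + (4*K + 3)) = 3/(-4 + (3 + 4*K)) = 3/(-1 + 4*K))
h(B, O) = -16*B + 2*B*O (h(B, O) = -16*B + (2*B)*O = -16*B + 2*B*O)
-595/h(64, -24) + 5009/U(-13, -22) = -595*1/(128*(-8 - 24)) + 5009/((3/(-1 + 4*(-13)))) = -595/(2*64*(-32)) + 5009/((3/(-1 - 52))) = -595/(-4096) + 5009/((3/(-53))) = -595*(-1/4096) + 5009/((3*(-1/53))) = 595/4096 + 5009/(-3/53) = 595/4096 + 5009*(-53/3) = 595/4096 - 265477/3 = -1087392007/12288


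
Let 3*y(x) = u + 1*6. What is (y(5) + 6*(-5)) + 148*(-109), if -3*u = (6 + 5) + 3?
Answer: -145454/9 ≈ -16162.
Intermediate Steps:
u = -14/3 (u = -((6 + 5) + 3)/3 = -(11 + 3)/3 = -⅓*14 = -14/3 ≈ -4.6667)
y(x) = 4/9 (y(x) = (-14/3 + 1*6)/3 = (-14/3 + 6)/3 = (⅓)*(4/3) = 4/9)
(y(5) + 6*(-5)) + 148*(-109) = (4/9 + 6*(-5)) + 148*(-109) = (4/9 - 30) - 16132 = -266/9 - 16132 = -145454/9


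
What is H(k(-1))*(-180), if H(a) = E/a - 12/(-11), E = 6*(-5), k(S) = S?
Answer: -61560/11 ≈ -5596.4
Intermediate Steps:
E = -30
H(a) = 12/11 - 30/a (H(a) = -30/a - 12/(-11) = -30/a - 12*(-1/11) = -30/a + 12/11 = 12/11 - 30/a)
H(k(-1))*(-180) = (12/11 - 30/(-1))*(-180) = (12/11 - 30*(-1))*(-180) = (12/11 + 30)*(-180) = (342/11)*(-180) = -61560/11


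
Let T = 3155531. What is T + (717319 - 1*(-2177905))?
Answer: 6050755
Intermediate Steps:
T + (717319 - 1*(-2177905)) = 3155531 + (717319 - 1*(-2177905)) = 3155531 + (717319 + 2177905) = 3155531 + 2895224 = 6050755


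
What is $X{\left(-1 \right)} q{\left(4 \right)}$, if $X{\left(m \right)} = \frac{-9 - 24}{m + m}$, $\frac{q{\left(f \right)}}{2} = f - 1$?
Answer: $99$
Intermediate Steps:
$q{\left(f \right)} = -2 + 2 f$ ($q{\left(f \right)} = 2 \left(f - 1\right) = 2 \left(-1 + f\right) = -2 + 2 f$)
$X{\left(m \right)} = - \frac{33}{2 m}$
$X{\left(-1 \right)} q{\left(4 \right)} = - \frac{33}{2 \left(-1\right)} \left(-2 + 2 \cdot 4\right) = \left(- \frac{33}{2}\right) \left(-1\right) \left(-2 + 8\right) = \frac{33}{2} \cdot 6 = 99$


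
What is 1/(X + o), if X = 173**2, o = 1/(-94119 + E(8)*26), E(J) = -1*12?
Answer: 94431/2826225398 ≈ 3.3412e-5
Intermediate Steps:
E(J) = -12
o = -1/94431 (o = 1/(-94119 - 12*26) = 1/(-94119 - 312) = 1/(-94431) = -1/94431 ≈ -1.0590e-5)
X = 29929
1/(X + o) = 1/(29929 - 1/94431) = 1/(2826225398/94431) = 94431/2826225398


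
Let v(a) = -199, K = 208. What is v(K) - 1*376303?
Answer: -376502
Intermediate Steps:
v(K) - 1*376303 = -199 - 1*376303 = -199 - 376303 = -376502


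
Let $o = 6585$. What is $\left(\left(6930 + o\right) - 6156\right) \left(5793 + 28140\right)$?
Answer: $249712947$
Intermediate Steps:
$\left(\left(6930 + o\right) - 6156\right) \left(5793 + 28140\right) = \left(\left(6930 + 6585\right) - 6156\right) \left(5793 + 28140\right) = \left(13515 - 6156\right) 33933 = 7359 \cdot 33933 = 249712947$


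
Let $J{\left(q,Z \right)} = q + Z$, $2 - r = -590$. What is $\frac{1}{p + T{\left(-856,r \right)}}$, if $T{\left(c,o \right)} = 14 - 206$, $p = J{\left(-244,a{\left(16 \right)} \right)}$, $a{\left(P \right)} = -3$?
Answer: $- \frac{1}{439} \approx -0.0022779$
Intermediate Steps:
$r = 592$ ($r = 2 - -590 = 2 + 590 = 592$)
$J{\left(q,Z \right)} = Z + q$
$p = -247$ ($p = -3 - 244 = -247$)
$T{\left(c,o \right)} = -192$
$\frac{1}{p + T{\left(-856,r \right)}} = \frac{1}{-247 - 192} = \frac{1}{-439} = - \frac{1}{439}$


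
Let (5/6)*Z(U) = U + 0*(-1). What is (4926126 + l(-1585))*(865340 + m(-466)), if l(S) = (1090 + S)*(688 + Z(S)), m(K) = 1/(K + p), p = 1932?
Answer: 3505779677179848/733 ≈ 4.7828e+12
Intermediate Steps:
Z(U) = 6*U/5 (Z(U) = 6*(U + 0*(-1))/5 = 6*(U + 0)/5 = 6*U/5)
m(K) = 1/(1932 + K) (m(K) = 1/(K + 1932) = 1/(1932 + K))
l(S) = (688 + 6*S/5)*(1090 + S) (l(S) = (1090 + S)*(688 + 6*S/5) = (688 + 6*S/5)*(1090 + S))
(4926126 + l(-1585))*(865340 + m(-466)) = (4926126 + (749920 + 1996*(-1585) + (6/5)*(-1585)²))*(865340 + 1/(1932 - 466)) = (4926126 + (749920 - 3163660 + (6/5)*2512225))*(865340 + 1/1466) = (4926126 + (749920 - 3163660 + 3014670))*(865340 + 1/1466) = (4926126 + 600930)*(1268588441/1466) = 5527056*(1268588441/1466) = 3505779677179848/733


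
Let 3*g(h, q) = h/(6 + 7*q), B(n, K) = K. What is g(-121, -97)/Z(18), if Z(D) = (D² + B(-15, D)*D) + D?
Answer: 121/1344654 ≈ 8.9986e-5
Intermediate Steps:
Z(D) = D + 2*D² (Z(D) = (D² + D*D) + D = (D² + D²) + D = 2*D² + D = D + 2*D²)
g(h, q) = h/(3*(6 + 7*q)) (g(h, q) = (h/(6 + 7*q))/3 = h/(3*(6 + 7*q)))
g(-121, -97)/Z(18) = ((⅓)*(-121)/(6 + 7*(-97)))/((18*(1 + 2*18))) = ((⅓)*(-121)/(6 - 679))/((18*(1 + 36))) = ((⅓)*(-121)/(-673))/((18*37)) = ((⅓)*(-121)*(-1/673))/666 = (121/2019)*(1/666) = 121/1344654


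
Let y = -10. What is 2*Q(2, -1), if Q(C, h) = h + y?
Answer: -22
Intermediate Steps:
Q(C, h) = -10 + h (Q(C, h) = h - 10 = -10 + h)
2*Q(2, -1) = 2*(-10 - 1) = 2*(-11) = -22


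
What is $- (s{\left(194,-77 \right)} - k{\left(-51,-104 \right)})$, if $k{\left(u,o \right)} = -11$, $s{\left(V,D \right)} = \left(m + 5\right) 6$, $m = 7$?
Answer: $-83$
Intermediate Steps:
$s{\left(V,D \right)} = 72$ ($s{\left(V,D \right)} = \left(7 + 5\right) 6 = 12 \cdot 6 = 72$)
$- (s{\left(194,-77 \right)} - k{\left(-51,-104 \right)}) = - (72 - -11) = - (72 + 11) = \left(-1\right) 83 = -83$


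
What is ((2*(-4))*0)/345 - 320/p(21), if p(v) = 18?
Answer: -160/9 ≈ -17.778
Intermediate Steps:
((2*(-4))*0)/345 - 320/p(21) = ((2*(-4))*0)/345 - 320/18 = -8*0*(1/345) - 320*1/18 = 0*(1/345) - 160/9 = 0 - 160/9 = -160/9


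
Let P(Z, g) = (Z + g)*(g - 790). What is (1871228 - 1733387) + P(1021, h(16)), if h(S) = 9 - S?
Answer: -670317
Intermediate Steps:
P(Z, g) = (-790 + g)*(Z + g) (P(Z, g) = (Z + g)*(-790 + g) = (-790 + g)*(Z + g))
(1871228 - 1733387) + P(1021, h(16)) = (1871228 - 1733387) + ((9 - 1*16)² - 790*1021 - 790*(9 - 1*16) + 1021*(9 - 1*16)) = 137841 + ((9 - 16)² - 806590 - 790*(9 - 16) + 1021*(9 - 16)) = 137841 + ((-7)² - 806590 - 790*(-7) + 1021*(-7)) = 137841 + (49 - 806590 + 5530 - 7147) = 137841 - 808158 = -670317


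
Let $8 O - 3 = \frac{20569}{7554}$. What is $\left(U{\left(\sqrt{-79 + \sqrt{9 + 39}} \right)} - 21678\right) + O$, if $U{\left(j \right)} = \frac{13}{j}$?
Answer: $- \frac{1310001665}{60432} - \frac{13 i}{\sqrt{79 - 4 \sqrt{3}}} \approx -21677.0 - 1.5313 i$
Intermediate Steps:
$O = \frac{43231}{60432}$ ($O = \frac{3}{8} + \frac{20569 \cdot \frac{1}{7554}}{8} = \frac{3}{8} + \frac{1}{8} \cdot \frac{20569}{7554} = \frac{3}{8} + \frac{20569}{60432} = \frac{43231}{60432} \approx 0.71537$)
$\left(U{\left(\sqrt{-79 + \sqrt{9 + 39}} \right)} - 21678\right) + O = \left(\frac{13}{\sqrt{-79 + \sqrt{9 + 39}}} - 21678\right) + \frac{43231}{60432} = \left(\frac{13}{\sqrt{-79 + \sqrt{48}}} - 21678\right) + \frac{43231}{60432} = \left(\frac{13}{\sqrt{-79 + 4 \sqrt{3}}} - 21678\right) + \frac{43231}{60432} = \left(-21678 + \frac{13}{\sqrt{-79 + 4 \sqrt{3}}}\right) + \frac{43231}{60432} = - \frac{1310001665}{60432} + \frac{13}{\sqrt{-79 + 4 \sqrt{3}}}$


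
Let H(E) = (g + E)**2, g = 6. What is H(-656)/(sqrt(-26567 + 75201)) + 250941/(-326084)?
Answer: -250941/326084 + 211250*sqrt(48634)/24317 ≈ 1915.1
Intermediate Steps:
H(E) = (6 + E)**2
H(-656)/(sqrt(-26567 + 75201)) + 250941/(-326084) = (6 - 656)**2/(sqrt(-26567 + 75201)) + 250941/(-326084) = (-650)**2/(sqrt(48634)) + 250941*(-1/326084) = 422500*(sqrt(48634)/48634) - 250941/326084 = 211250*sqrt(48634)/24317 - 250941/326084 = -250941/326084 + 211250*sqrt(48634)/24317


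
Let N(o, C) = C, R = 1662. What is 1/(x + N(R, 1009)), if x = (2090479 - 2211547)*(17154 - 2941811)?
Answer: 1/354082374685 ≈ 2.8242e-12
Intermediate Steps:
x = 354082373676 (x = -121068*(-2924657) = 354082373676)
1/(x + N(R, 1009)) = 1/(354082373676 + 1009) = 1/354082374685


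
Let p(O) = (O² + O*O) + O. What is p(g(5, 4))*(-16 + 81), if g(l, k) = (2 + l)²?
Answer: 315315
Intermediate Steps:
p(O) = O + 2*O² (p(O) = (O² + O²) + O = 2*O² + O = O + 2*O²)
p(g(5, 4))*(-16 + 81) = ((2 + 5)²*(1 + 2*(2 + 5)²))*(-16 + 81) = (7²*(1 + 2*7²))*65 = (49*(1 + 2*49))*65 = (49*(1 + 98))*65 = (49*99)*65 = 4851*65 = 315315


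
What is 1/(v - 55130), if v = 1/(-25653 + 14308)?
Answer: -11345/625449851 ≈ -1.8139e-5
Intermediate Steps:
v = -1/11345 (v = 1/(-11345) = -1/11345 ≈ -8.8145e-5)
1/(v - 55130) = 1/(-1/11345 - 55130) = 1/(-625449851/11345) = -11345/625449851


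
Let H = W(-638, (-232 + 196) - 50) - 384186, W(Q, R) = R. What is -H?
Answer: 384272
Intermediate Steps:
H = -384272 (H = ((-232 + 196) - 50) - 384186 = (-36 - 50) - 384186 = -86 - 384186 = -384272)
-H = -1*(-384272) = 384272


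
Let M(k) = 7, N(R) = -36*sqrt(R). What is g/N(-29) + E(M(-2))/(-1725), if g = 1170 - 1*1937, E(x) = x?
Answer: -7/1725 - 767*I*sqrt(29)/1044 ≈ -0.004058 - 3.9563*I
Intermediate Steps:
g = -767 (g = 1170 - 1937 = -767)
g/N(-29) + E(M(-2))/(-1725) = -767*I*sqrt(29)/1044 + 7/(-1725) = -767*I*sqrt(29)/1044 + 7*(-1/1725) = -767*I*sqrt(29)/1044 - 7/1725 = -7/1725 - 767*I*sqrt(29)/1044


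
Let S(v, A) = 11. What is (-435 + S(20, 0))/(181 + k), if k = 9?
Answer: -212/95 ≈ -2.2316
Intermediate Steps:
(-435 + S(20, 0))/(181 + k) = (-435 + 11)/(181 + 9) = -424/190 = -424*1/190 = -212/95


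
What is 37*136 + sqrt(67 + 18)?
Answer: 5032 + sqrt(85) ≈ 5041.2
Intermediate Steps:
37*136 + sqrt(67 + 18) = 5032 + sqrt(85)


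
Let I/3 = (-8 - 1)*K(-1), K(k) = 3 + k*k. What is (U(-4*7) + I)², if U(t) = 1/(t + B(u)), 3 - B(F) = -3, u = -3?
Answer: 5650129/484 ≈ 11674.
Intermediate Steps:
K(k) = 3 + k²
B(F) = 6 (B(F) = 3 - 1*(-3) = 3 + 3 = 6)
U(t) = 1/(6 + t) (U(t) = 1/(t + 6) = 1/(6 + t))
I = -108 (I = 3*((-8 - 1)*(3 + (-1)²)) = 3*(-9*(3 + 1)) = 3*(-9*4) = 3*(-36) = -108)
(U(-4*7) + I)² = (1/(6 - 4*7) - 108)² = (1/(6 - 28) - 108)² = (1/(-22) - 108)² = (-1/22 - 108)² = (-2377/22)² = 5650129/484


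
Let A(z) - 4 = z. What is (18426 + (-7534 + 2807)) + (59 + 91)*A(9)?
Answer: 15649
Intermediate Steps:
A(z) = 4 + z
(18426 + (-7534 + 2807)) + (59 + 91)*A(9) = (18426 + (-7534 + 2807)) + (59 + 91)*(4 + 9) = (18426 - 4727) + 150*13 = 13699 + 1950 = 15649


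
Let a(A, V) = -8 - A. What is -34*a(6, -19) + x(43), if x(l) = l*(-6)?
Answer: 218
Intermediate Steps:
x(l) = -6*l
-34*a(6, -19) + x(43) = -34*(-8 - 1*6) - 6*43 = -34*(-8 - 6) - 258 = -34*(-14) - 258 = 476 - 258 = 218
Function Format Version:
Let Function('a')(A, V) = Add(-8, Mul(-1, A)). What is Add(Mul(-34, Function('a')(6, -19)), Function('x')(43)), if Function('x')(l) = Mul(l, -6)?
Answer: 218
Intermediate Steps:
Function('x')(l) = Mul(-6, l)
Add(Mul(-34, Function('a')(6, -19)), Function('x')(43)) = Add(Mul(-34, Add(-8, Mul(-1, 6))), Mul(-6, 43)) = Add(Mul(-34, Add(-8, -6)), -258) = Add(Mul(-34, -14), -258) = Add(476, -258) = 218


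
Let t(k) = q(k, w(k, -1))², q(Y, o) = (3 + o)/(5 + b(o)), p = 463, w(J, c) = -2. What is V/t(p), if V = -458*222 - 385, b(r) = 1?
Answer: -3674196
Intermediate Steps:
q(Y, o) = ½ + o/6 (q(Y, o) = (3 + o)/(5 + 1) = (3 + o)/6 = (3 + o)*(⅙) = ½ + o/6)
V = -102061 (V = -101676 - 385 = -102061)
t(k) = 1/36 (t(k) = (½ + (⅙)*(-2))² = (½ - ⅓)² = (⅙)² = 1/36)
V/t(p) = -102061/1/36 = -102061*36 = -3674196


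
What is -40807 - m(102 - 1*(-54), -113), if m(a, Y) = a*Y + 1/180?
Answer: -4172221/180 ≈ -23179.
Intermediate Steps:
m(a, Y) = 1/180 + Y*a (m(a, Y) = Y*a + 1/180 = 1/180 + Y*a)
-40807 - m(102 - 1*(-54), -113) = -40807 - (1/180 - 113*(102 - 1*(-54))) = -40807 - (1/180 - 113*(102 + 54)) = -40807 - (1/180 - 113*156) = -40807 - (1/180 - 17628) = -40807 - 1*(-3173039/180) = -40807 + 3173039/180 = -4172221/180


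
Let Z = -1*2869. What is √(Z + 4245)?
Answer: 4*√86 ≈ 37.094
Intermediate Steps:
Z = -2869
√(Z + 4245) = √(-2869 + 4245) = √1376 = 4*√86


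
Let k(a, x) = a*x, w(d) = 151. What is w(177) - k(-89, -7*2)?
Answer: -1095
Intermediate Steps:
w(177) - k(-89, -7*2) = 151 - (-89)*(-7*2) = 151 - (-89)*(-14) = 151 - 1*1246 = 151 - 1246 = -1095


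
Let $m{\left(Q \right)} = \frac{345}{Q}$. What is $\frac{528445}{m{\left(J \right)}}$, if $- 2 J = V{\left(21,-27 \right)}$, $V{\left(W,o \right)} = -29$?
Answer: $\frac{3064981}{138} \approx 22210.0$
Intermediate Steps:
$J = \frac{29}{2}$ ($J = \left(- \frac{1}{2}\right) \left(-29\right) = \frac{29}{2} \approx 14.5$)
$\frac{528445}{m{\left(J \right)}} = \frac{528445}{345 \frac{1}{\frac{29}{2}}} = \frac{528445}{345 \cdot \frac{2}{29}} = \frac{528445}{\frac{690}{29}} = 528445 \cdot \frac{29}{690} = \frac{3064981}{138}$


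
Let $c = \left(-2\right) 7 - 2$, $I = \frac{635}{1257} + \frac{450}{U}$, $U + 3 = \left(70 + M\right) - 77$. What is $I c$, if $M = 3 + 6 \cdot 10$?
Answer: $- \frac{9588880}{66621} \approx -143.93$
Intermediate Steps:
$M = 63$ ($M = 3 + 60 = 63$)
$U = 53$ ($U = -3 + \left(\left(70 + 63\right) - 77\right) = -3 + \left(133 - 77\right) = -3 + 56 = 53$)
$I = \frac{599305}{66621}$ ($I = \frac{635}{1257} + \frac{450}{53} = \frac{599305}{66621} \approx 8.9957$)
$c = -16$ ($c = -14 - 2 = -16$)
$I c = \frac{599305}{66621} \left(-16\right) = - \frac{9588880}{66621}$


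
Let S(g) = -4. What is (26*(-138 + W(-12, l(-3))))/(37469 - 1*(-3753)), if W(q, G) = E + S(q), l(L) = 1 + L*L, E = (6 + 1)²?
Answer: -1209/20611 ≈ -0.058658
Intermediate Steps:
E = 49 (E = 7² = 49)
l(L) = 1 + L²
W(q, G) = 45 (W(q, G) = 49 - 4 = 45)
(26*(-138 + W(-12, l(-3))))/(37469 - 1*(-3753)) = (26*(-138 + 45))/(37469 - 1*(-3753)) = (26*(-93))/(37469 + 3753) = -2418/41222 = -2418*1/41222 = -1209/20611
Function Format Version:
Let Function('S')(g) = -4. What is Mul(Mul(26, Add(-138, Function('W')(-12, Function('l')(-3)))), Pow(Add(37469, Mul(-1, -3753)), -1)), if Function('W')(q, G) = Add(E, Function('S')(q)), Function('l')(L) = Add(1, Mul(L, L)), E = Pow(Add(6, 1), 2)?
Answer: Rational(-1209, 20611) ≈ -0.058658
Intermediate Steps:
E = 49 (E = Pow(7, 2) = 49)
Function('l')(L) = Add(1, Pow(L, 2))
Function('W')(q, G) = 45 (Function('W')(q, G) = Add(49, -4) = 45)
Mul(Mul(26, Add(-138, Function('W')(-12, Function('l')(-3)))), Pow(Add(37469, Mul(-1, -3753)), -1)) = Mul(Mul(26, Add(-138, 45)), Pow(Add(37469, Mul(-1, -3753)), -1)) = Mul(Mul(26, -93), Pow(Add(37469, 3753), -1)) = Mul(-2418, Pow(41222, -1)) = Mul(-2418, Rational(1, 41222)) = Rational(-1209, 20611)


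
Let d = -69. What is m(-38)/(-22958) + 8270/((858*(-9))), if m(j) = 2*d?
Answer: -3630712/3409263 ≈ -1.0650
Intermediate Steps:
m(j) = -138 (m(j) = 2*(-69) = -138)
m(-38)/(-22958) + 8270/((858*(-9))) = -138/(-22958) + 8270/((858*(-9))) = -138*(-1/22958) + 8270/(-7722) = 69/11479 + 8270*(-1/7722) = 69/11479 - 4135/3861 = -3630712/3409263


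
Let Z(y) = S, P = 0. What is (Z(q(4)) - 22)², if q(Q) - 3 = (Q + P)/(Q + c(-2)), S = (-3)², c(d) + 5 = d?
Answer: 169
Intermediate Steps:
c(d) = -5 + d
S = 9
q(Q) = 3 + Q/(-7 + Q) (q(Q) = 3 + (Q + 0)/(Q + (-5 - 2)) = 3 + Q/(Q - 7) = 3 + Q/(-7 + Q))
Z(y) = 9
(Z(q(4)) - 22)² = (9 - 22)² = (-13)² = 169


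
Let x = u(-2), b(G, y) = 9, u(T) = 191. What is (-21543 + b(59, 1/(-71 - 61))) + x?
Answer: -21343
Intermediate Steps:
x = 191
(-21543 + b(59, 1/(-71 - 61))) + x = (-21543 + 9) + 191 = -21534 + 191 = -21343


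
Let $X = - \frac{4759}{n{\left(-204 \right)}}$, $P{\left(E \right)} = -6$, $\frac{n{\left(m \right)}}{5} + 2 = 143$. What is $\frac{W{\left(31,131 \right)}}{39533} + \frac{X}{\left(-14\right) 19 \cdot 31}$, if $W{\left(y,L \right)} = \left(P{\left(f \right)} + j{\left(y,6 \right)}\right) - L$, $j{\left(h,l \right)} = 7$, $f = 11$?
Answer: $- \frac{43662181}{17678640630} \approx -0.0024698$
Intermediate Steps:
$n{\left(m \right)} = 705$ ($n{\left(m \right)} = -10 + 5 \cdot 143 = -10 + 715 = 705$)
$X = - \frac{4759}{705} \approx -6.7504$
$W{\left(y,L \right)} = 1 - L$ ($W{\left(y,L \right)} = \left(-6 + 7\right) - L = 1 - L$)
$\frac{W{\left(31,131 \right)}}{39533} + \frac{X}{\left(-14\right) 19 \cdot 31} = \frac{1 - 131}{39533} - \frac{4759}{705 \left(-14\right) 19 \cdot 31} = \left(1 - 131\right) \frac{1}{39533} - \frac{4759}{705 \left(\left(-266\right) 31\right)} = \left(-130\right) \frac{1}{39533} - \frac{4759}{705 \left(-8246\right)} = - \frac{10}{3041} - - \frac{4759}{5813430} = - \frac{10}{3041} + \frac{4759}{5813430} = - \frac{43662181}{17678640630}$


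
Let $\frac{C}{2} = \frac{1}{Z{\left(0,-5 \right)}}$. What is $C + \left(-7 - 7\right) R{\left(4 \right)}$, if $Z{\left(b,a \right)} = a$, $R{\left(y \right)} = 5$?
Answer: $- \frac{352}{5} \approx -70.4$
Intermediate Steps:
$C = - \frac{2}{5}$ ($C = \frac{2}{-5} = 2 \left(- \frac{1}{5}\right) = - \frac{2}{5} \approx -0.4$)
$C + \left(-7 - 7\right) R{\left(4 \right)} = - \frac{2}{5} + \left(-7 - 7\right) 5 = - \frac{2}{5} - 70 = - \frac{352}{5}$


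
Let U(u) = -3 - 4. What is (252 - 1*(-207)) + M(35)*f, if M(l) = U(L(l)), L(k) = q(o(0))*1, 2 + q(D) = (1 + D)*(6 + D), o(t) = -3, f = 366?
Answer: -2103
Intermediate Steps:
q(D) = -2 + (1 + D)*(6 + D)
L(k) = -8 (L(k) = (4 + (-3)² + 7*(-3))*1 = (4 + 9 - 21)*1 = -8*1 = -8)
U(u) = -7
M(l) = -7
(252 - 1*(-207)) + M(35)*f = (252 - 1*(-207)) - 7*366 = (252 + 207) - 2562 = 459 - 2562 = -2103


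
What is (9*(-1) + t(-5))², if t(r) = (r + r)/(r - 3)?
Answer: 961/16 ≈ 60.063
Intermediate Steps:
t(r) = 2*r/(-3 + r) (t(r) = (2*r)/(-3 + r) = 2*r/(-3 + r))
(9*(-1) + t(-5))² = (9*(-1) + 2*(-5)/(-3 - 5))² = (-9 + 2*(-5)/(-8))² = (-9 + 2*(-5)*(-⅛))² = (-9 + 5/4)² = (-31/4)² = 961/16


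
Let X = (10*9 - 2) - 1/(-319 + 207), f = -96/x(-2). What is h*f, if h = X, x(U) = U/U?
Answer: -59142/7 ≈ -8448.9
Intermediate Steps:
x(U) = 1
f = -96 (f = -96/1 = -96*1 = -96)
X = 9857/112 (X = (90 - 2) - 1/(-112) = 88 - 1*(-1/112) = 88 + 1/112 = 9857/112 ≈ 88.009)
h = 9857/112 ≈ 88.009
h*f = (9857/112)*(-96) = -59142/7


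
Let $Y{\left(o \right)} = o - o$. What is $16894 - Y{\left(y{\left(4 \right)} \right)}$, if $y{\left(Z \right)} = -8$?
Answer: $16894$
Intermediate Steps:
$Y{\left(o \right)} = 0$
$16894 - Y{\left(y{\left(4 \right)} \right)} = 16894 - 0 = 16894 + 0 = 16894$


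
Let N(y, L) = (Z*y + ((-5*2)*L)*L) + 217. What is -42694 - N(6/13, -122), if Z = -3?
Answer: 1377095/13 ≈ 1.0593e+5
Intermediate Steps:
N(y, L) = 217 - 10*L² - 3*y (N(y, L) = (-3*y + ((-5*2)*L)*L) + 217 = (-3*y + (-10*L)*L) + 217 = (-3*y - 10*L²) + 217 = (-10*L² - 3*y) + 217 = 217 - 10*L² - 3*y)
-42694 - N(6/13, -122) = -42694 - (217 - 10*(-122)² - 3*6/13) = -42694 - (217 - 10*14884 - 3*6/13) = -42694 - (217 - 148840 - 3*6/13) = -42694 - (217 - 148840 - 18/13) = -42694 - 1*(-1932117/13) = -42694 + 1932117/13 = 1377095/13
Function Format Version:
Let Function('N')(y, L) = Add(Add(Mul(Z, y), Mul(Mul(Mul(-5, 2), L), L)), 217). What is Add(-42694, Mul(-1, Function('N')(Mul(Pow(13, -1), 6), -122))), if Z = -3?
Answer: Rational(1377095, 13) ≈ 1.0593e+5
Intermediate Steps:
Function('N')(y, L) = Add(217, Mul(-10, Pow(L, 2)), Mul(-3, y)) (Function('N')(y, L) = Add(Add(Mul(-3, y), Mul(Mul(Mul(-5, 2), L), L)), 217) = Add(Add(Mul(-3, y), Mul(Mul(-10, L), L)), 217) = Add(Add(Mul(-3, y), Mul(-10, Pow(L, 2))), 217) = Add(Add(Mul(-10, Pow(L, 2)), Mul(-3, y)), 217) = Add(217, Mul(-10, Pow(L, 2)), Mul(-3, y)))
Add(-42694, Mul(-1, Function('N')(Mul(Pow(13, -1), 6), -122))) = Add(-42694, Mul(-1, Add(217, Mul(-10, Pow(-122, 2)), Mul(-3, Mul(Pow(13, -1), 6))))) = Add(-42694, Mul(-1, Add(217, Mul(-10, 14884), Mul(-3, Mul(Rational(1, 13), 6))))) = Add(-42694, Mul(-1, Add(217, -148840, Mul(-3, Rational(6, 13))))) = Add(-42694, Mul(-1, Add(217, -148840, Rational(-18, 13)))) = Add(-42694, Mul(-1, Rational(-1932117, 13))) = Add(-42694, Rational(1932117, 13)) = Rational(1377095, 13)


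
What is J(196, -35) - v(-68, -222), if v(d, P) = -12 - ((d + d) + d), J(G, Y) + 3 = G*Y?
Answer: -7055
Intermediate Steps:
J(G, Y) = -3 + G*Y
v(d, P) = -12 - 3*d (v(d, P) = -12 - (2*d + d) = -12 - 3*d)
J(196, -35) - v(-68, -222) = (-3 + 196*(-35)) - (-12 - 3*(-68)) = (-3 - 6860) - (-12 + 204) = -6863 - 1*192 = -6863 - 192 = -7055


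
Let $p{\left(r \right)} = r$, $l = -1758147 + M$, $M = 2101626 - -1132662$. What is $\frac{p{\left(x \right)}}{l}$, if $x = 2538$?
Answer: $\frac{846}{492047} \approx 0.0017193$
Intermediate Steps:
$M = 3234288$ ($M = 2101626 + 1132662 = 3234288$)
$l = 1476141$ ($l = -1758147 + 3234288 = 1476141$)
$\frac{p{\left(x \right)}}{l} = \frac{2538}{1476141} = 2538 \cdot \frac{1}{1476141} = \frac{846}{492047}$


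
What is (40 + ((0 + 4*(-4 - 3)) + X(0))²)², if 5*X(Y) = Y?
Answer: 678976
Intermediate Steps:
X(Y) = Y/5
(40 + ((0 + 4*(-4 - 3)) + X(0))²)² = (40 + ((0 + 4*(-4 - 3)) + (⅕)*0)²)² = (40 + ((0 + 4*(-7)) + 0)²)² = (40 + ((0 - 28) + 0)²)² = (40 + (-28 + 0)²)² = (40 + (-28)²)² = (40 + 784)² = 824² = 678976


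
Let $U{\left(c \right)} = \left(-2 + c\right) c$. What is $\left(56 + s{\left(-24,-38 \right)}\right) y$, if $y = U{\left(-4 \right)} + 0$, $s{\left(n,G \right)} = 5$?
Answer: $1464$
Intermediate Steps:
$U{\left(c \right)} = c \left(-2 + c\right)$
$y = 24$ ($y = - 4 \left(-2 - 4\right) + 0 = \left(-4\right) \left(-6\right) + 0 = 24 + 0 = 24$)
$\left(56 + s{\left(-24,-38 \right)}\right) y = \left(56 + 5\right) 24 = 61 \cdot 24 = 1464$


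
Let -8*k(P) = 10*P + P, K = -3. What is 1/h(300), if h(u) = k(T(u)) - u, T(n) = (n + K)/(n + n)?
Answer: -1600/481089 ≈ -0.0033258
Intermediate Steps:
T(n) = (-3 + n)/(2*n) (T(n) = (n - 3)/(n + n) = (-3 + n)/((2*n)) = (-3 + n)*(1/(2*n)) = (-3 + n)/(2*n))
k(P) = -11*P/8 (k(P) = -(10*P + P)/8 = -11*P/8)
h(u) = -u - 11*(-3 + u)/(16*u) (h(u) = -11*(-3 + u)/(16*u) - u = -u - 11*(-3 + u)/(16*u))
1/h(300) = 1/(-11/16 - 1*300 + (33/16)/300) = 1/(-11/16 - 300 + (33/16)*(1/300)) = 1/(-11/16 - 300 + 11/1600) = 1/(-481089/1600) = -1600/481089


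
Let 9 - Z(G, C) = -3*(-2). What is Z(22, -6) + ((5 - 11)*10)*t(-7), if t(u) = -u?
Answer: -417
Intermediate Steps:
Z(G, C) = 3 (Z(G, C) = 9 - (-3)*(-2) = 9 - 1*6 = 9 - 6 = 3)
Z(22, -6) + ((5 - 11)*10)*t(-7) = 3 + ((5 - 11)*10)*(-1*(-7)) = 3 - 6*10*7 = 3 - 60*7 = 3 - 420 = -417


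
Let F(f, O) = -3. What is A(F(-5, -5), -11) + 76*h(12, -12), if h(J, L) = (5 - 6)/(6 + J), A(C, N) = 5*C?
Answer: -173/9 ≈ -19.222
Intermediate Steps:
h(J, L) = -1/(6 + J)
A(F(-5, -5), -11) + 76*h(12, -12) = 5*(-3) + 76*(-1/(6 + 12)) = -15 + 76*(-1/18) = -15 - 38/9 = -173/9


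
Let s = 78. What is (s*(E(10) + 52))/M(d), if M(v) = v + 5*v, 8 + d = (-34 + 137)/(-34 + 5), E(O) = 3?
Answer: -4147/67 ≈ -61.896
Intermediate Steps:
d = -335/29 (d = -8 + (-34 + 137)/(-34 + 5) = -8 + 103/(-29) = -8 + 103*(-1/29) = -8 - 103/29 = -335/29 ≈ -11.552)
M(v) = 6*v
(s*(E(10) + 52))/M(d) = (78*(3 + 52))/((6*(-335/29))) = (78*55)/(-2010/29) = 4290*(-29/2010) = -4147/67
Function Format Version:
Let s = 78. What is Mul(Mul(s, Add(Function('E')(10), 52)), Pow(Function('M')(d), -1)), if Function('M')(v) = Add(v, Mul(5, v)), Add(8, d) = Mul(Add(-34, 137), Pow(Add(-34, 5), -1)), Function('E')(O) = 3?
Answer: Rational(-4147, 67) ≈ -61.896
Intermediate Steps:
d = Rational(-335, 29) (d = Add(-8, Mul(Add(-34, 137), Pow(Add(-34, 5), -1))) = Add(-8, Mul(103, Pow(-29, -1))) = Add(-8, Mul(103, Rational(-1, 29))) = Add(-8, Rational(-103, 29)) = Rational(-335, 29) ≈ -11.552)
Function('M')(v) = Mul(6, v)
Mul(Mul(s, Add(Function('E')(10), 52)), Pow(Function('M')(d), -1)) = Mul(Mul(78, Add(3, 52)), Pow(Mul(6, Rational(-335, 29)), -1)) = Mul(Mul(78, 55), Pow(Rational(-2010, 29), -1)) = Mul(4290, Rational(-29, 2010)) = Rational(-4147, 67)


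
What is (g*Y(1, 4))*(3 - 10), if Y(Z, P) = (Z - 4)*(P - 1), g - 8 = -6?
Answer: 126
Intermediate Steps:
g = 2 (g = 8 - 6 = 2)
Y(Z, P) = (-1 + P)*(-4 + Z) (Y(Z, P) = (-4 + Z)*(-1 + P) = (-1 + P)*(-4 + Z))
(g*Y(1, 4))*(3 - 10) = (2*(4 - 1*1 - 4*4 + 4*1))*(3 - 10) = (2*(4 - 1 - 16 + 4))*(-7) = (2*(-9))*(-7) = -18*(-7) = 126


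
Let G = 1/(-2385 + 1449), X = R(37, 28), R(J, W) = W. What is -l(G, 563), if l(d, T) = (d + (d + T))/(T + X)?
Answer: -263483/276588 ≈ -0.95262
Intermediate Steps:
X = 28
G = -1/936 (G = 1/(-936) = -1/936 ≈ -0.0010684)
l(d, T) = (T + 2*d)/(28 + T) (l(d, T) = (d + (d + T))/(T + 28) = (d + (T + d))/(28 + T) = (T + 2*d)/(28 + T))
-l(G, 563) = -(563 + 2*(-1/936))/(28 + 563) = -(563 - 1/468)/591 = -263483/(591*468) = -1*263483/276588 = -263483/276588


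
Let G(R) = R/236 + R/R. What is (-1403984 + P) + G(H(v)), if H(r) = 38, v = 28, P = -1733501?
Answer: -370223093/118 ≈ -3.1375e+6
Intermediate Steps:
G(R) = 1 + R/236 (G(R) = R*(1/236) + 1 = R/236 + 1 = 1 + R/236)
(-1403984 + P) + G(H(v)) = (-1403984 - 1733501) + (1 + (1/236)*38) = -3137485 + (1 + 19/118) = -3137485 + 137/118 = -370223093/118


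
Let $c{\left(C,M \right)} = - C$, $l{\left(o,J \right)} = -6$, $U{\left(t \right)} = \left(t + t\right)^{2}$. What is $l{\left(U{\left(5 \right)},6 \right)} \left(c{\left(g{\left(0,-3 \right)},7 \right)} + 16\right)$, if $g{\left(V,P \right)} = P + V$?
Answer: $-114$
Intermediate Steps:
$U{\left(t \right)} = 4 t^{2}$ ($U{\left(t \right)} = \left(2 t\right)^{2} = 4 t^{2}$)
$l{\left(U{\left(5 \right)},6 \right)} \left(c{\left(g{\left(0,-3 \right)},7 \right)} + 16\right) = - 6 \left(- (-3 + 0) + 16\right) = - 6 \left(\left(-1\right) \left(-3\right) + 16\right) = - 6 \left(3 + 16\right) = \left(-6\right) 19 = -114$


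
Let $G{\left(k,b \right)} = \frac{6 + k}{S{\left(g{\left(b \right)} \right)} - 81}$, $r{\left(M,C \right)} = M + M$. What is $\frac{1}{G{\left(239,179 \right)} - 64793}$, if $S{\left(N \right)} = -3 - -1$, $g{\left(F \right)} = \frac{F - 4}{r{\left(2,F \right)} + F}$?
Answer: $- \frac{83}{5378064} \approx -1.5433 \cdot 10^{-5}$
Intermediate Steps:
$r{\left(M,C \right)} = 2 M$
$g{\left(F \right)} = \frac{-4 + F}{4 + F}$ ($g{\left(F \right)} = \frac{F - 4}{2 \cdot 2 + F} = \frac{-4 + F}{4 + F}$)
$S{\left(N \right)} = -2$ ($S{\left(N \right)} = -3 + 1 = -2$)
$G{\left(k,b \right)} = - \frac{6}{83} - \frac{k}{83}$ ($G{\left(k,b \right)} = \frac{6 + k}{-2 - 81} = \frac{6 + k}{-83} = \left(6 + k\right) \left(- \frac{1}{83}\right) = - \frac{6}{83} - \frac{k}{83}$)
$\frac{1}{G{\left(239,179 \right)} - 64793} = \frac{1}{\left(- \frac{6}{83} - \frac{239}{83}\right) - 64793} = \frac{1}{- \frac{245}{83} - 64793} = \frac{1}{- \frac{5378064}{83}} = - \frac{83}{5378064}$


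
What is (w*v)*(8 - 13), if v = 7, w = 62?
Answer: -2170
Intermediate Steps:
(w*v)*(8 - 13) = (62*7)*(8 - 13) = 434*(-5) = -2170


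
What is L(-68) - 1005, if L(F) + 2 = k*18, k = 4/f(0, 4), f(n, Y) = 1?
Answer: -935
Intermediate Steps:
k = 4 (k = 4/1 = 4*1 = 4)
L(F) = 70 (L(F) = -2 + 4*18 = -2 + 72 = 70)
L(-68) - 1005 = 70 - 1005 = -935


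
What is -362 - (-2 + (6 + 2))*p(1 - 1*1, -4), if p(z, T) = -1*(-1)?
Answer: -368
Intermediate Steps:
p(z, T) = 1
-362 - (-2 + (6 + 2))*p(1 - 1*1, -4) = -362 - (-2 + (6 + 2)) = -362 - (-2 + 8) = -362 - 6 = -368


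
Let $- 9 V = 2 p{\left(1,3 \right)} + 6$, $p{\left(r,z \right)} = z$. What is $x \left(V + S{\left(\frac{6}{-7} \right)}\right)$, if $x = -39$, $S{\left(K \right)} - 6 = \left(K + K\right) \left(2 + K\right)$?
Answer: $- \frac{5174}{49} \approx -105.59$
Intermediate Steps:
$S{\left(K \right)} = 6 + 2 K \left(2 + K\right)$ ($S{\left(K \right)} = 6 + \left(K + K\right) \left(2 + K\right) = 6 + 2 K \left(2 + K\right)$)
$V = - \frac{4}{3}$ ($V = - \frac{2 \cdot 3 + 6}{9} = - \frac{6 + 6}{9} = \left(- \frac{1}{9}\right) 12 = - \frac{4}{3} \approx -1.3333$)
$x \left(V + S{\left(\frac{6}{-7} \right)}\right) = - 39 \left(- \frac{4}{3} + \left(6 + 2 \left(\frac{6}{-7}\right)^{2} + 4 \frac{6}{-7}\right)\right) = - 39 \left(- \frac{4}{3} + \left(6 + 2 \left(6 \left(- \frac{1}{7}\right)\right)^{2} + 4 \cdot 6 \left(- \frac{1}{7}\right)\right)\right) = - 39 \left(- \frac{4}{3} + \left(6 + 2 \left(- \frac{6}{7}\right)^{2} + 4 \left(- \frac{6}{7}\right)\right)\right) = - 39 \left(- \frac{4}{3} + \left(6 + 2 \cdot \frac{36}{49} - \frac{24}{7}\right)\right) = - 39 \left(- \frac{4}{3} + \left(6 + \frac{72}{49} - \frac{24}{7}\right)\right) = - 39 \left(- \frac{4}{3} + \frac{198}{49}\right) = \left(-39\right) \frac{398}{147} = - \frac{5174}{49}$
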